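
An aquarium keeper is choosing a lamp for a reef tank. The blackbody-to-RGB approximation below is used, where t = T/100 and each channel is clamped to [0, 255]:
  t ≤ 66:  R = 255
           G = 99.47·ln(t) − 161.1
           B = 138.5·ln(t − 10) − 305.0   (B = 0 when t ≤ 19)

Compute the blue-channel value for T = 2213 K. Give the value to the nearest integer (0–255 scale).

41

t = 2213/100 = 22.13; the t ≤ 66 branch applies.
B = 138.5·ln(22.13 − 10) − 305.0 = 138.5·ln 12.13 − 305.0 = 138.5·2.4957 − 305.0 = 40.652.
Rounded: 41.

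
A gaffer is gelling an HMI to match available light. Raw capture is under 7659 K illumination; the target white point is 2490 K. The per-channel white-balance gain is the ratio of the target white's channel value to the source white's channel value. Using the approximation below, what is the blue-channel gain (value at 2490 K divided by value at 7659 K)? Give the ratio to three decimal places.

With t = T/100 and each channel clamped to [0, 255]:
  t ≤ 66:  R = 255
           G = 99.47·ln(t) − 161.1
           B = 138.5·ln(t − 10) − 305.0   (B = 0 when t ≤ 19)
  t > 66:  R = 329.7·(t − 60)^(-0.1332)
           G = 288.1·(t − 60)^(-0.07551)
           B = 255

At 7659 K (t = 76.59):
  B = 255 by definition for t > 66.
At 2490 K (t = 24.9):
  B = 138.5·ln(24.9 − 10) − 305.0 = 138.5·ln 14.9 − 305.0 = 138.5·2.7014 − 305.0 = 69.139.
Gain = 69.139 / 255.000 = 0.2711 → 0.271.

0.271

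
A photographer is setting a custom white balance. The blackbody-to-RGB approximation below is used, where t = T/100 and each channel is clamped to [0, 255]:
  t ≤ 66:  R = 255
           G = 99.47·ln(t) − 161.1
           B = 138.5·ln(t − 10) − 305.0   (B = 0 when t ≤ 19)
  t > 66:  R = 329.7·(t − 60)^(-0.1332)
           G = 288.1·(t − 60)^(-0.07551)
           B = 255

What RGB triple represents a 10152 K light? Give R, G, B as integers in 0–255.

R=201, G=217, B=255

t = 10152/100 = 101.52; the t > 66 branch applies.
R = 329.7·(101.52 − 60)^(-0.1332) = 329.7·41.52^(-0.1332) = 329.7·0.60876 = 200.709.
G = 288.1·(101.52 − 60)^(-0.07551) = 288.1·41.52^(-0.07551) = 288.1·0.75475 = 217.445.
B = 255 by definition for t > 66.
Rounded: (201, 217, 255).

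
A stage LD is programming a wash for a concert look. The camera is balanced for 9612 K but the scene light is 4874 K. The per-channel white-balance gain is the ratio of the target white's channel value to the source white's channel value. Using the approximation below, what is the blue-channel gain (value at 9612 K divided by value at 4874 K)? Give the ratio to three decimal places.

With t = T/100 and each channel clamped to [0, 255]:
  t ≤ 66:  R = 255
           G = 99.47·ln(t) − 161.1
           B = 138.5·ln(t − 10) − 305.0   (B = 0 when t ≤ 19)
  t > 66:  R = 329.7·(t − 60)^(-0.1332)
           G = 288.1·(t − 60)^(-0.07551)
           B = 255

At 4874 K (t = 48.74):
  B = 138.5·ln(48.74 − 10) − 305.0 = 138.5·ln 38.74 − 305.0 = 138.5·3.6569 − 305.0 = 201.477.
At 9612 K (t = 96.12):
  B = 255 by definition for t > 66.
Gain = 255.000 / 201.477 = 1.2657 → 1.266.

1.266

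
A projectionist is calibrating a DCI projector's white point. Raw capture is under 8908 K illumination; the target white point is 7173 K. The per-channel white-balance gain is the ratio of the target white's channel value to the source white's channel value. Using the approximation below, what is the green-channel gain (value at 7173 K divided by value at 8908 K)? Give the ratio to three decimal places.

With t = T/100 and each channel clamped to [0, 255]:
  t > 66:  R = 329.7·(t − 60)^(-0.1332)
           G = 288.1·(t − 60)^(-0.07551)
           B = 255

At 8908 K (t = 89.08):
  G = 288.1·(89.08 − 60)^(-0.07551) = 288.1·29.08^(-0.07551) = 288.1·0.77533 = 223.371.
At 7173 K (t = 71.73):
  G = 288.1·(71.73 − 60)^(-0.07551) = 288.1·11.73^(-0.07551) = 288.1·0.83034 = 239.222.
Gain = 239.222 / 223.371 = 1.0710 → 1.071.

1.071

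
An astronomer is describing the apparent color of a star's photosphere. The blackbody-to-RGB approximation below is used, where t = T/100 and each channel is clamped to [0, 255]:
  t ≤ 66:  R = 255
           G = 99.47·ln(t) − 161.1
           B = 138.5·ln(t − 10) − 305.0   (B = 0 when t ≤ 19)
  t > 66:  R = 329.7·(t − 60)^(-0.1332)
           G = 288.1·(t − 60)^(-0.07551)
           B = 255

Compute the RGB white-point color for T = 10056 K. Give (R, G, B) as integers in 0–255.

t = 10056/100 = 100.56; the t > 66 branch applies.
R = 329.7·(100.56 − 60)^(-0.1332) = 329.7·40.56^(-0.1332) = 329.7·0.61066 = 201.335.
G = 288.1·(100.56 − 60)^(-0.07551) = 288.1·40.56^(-0.07551) = 288.1·0.75609 = 217.829.
B = 255 by definition for t > 66.
Rounded: (201, 218, 255).

(201, 218, 255)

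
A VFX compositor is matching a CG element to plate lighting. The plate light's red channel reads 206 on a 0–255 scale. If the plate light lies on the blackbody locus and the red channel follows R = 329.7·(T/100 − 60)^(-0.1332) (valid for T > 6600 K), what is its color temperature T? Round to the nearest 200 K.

(t − 60)^(-0.1332) = 206/329.7 = 0.62481.
t − 60 = 0.62481^(1/-0.1332) = 0.62481^(-7.508) = 34.152, so t = 94.152.
T = 100·t = 9415 K → 9400 K to the nearest 200 K.

9400 K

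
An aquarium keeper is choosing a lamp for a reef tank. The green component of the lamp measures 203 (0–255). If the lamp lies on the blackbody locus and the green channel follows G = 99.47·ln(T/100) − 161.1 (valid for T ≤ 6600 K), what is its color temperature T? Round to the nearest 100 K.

3900 K

ln t = (203 + 161.1) / 99.47 = 3.6604.
t = e^3.6604 = 38.877.
T = 100·t = 3888 K → 3900 K to the nearest 100 K.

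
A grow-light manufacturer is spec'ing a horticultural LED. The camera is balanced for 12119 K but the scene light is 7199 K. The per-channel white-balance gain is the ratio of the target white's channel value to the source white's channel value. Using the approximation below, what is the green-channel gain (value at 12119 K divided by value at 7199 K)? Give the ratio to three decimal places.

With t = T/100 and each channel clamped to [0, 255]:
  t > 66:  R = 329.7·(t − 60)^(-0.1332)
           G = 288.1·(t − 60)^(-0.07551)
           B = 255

0.884

At 7199 K (t = 71.99):
  G = 288.1·(71.99 − 60)^(-0.07551) = 288.1·11.99^(-0.07551) = 288.1·0.82897 = 238.826.
At 12119 K (t = 121.19):
  G = 288.1·(121.19 − 60)^(-0.07551) = 288.1·61.19^(-0.07551) = 288.1·0.73297 = 211.169.
Gain = 211.169 / 238.826 = 0.8842 → 0.884.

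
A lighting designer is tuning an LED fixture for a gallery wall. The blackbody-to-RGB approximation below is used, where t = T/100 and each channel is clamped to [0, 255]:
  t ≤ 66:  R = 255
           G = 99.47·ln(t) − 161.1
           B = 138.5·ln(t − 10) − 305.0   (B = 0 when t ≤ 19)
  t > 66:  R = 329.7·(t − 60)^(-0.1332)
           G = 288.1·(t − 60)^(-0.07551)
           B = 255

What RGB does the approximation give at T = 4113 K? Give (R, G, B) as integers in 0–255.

(255, 209, 171)

t = 4113/100 = 41.13; the t ≤ 66 branch applies.
R = 255 by definition for t ≤ 66.
G = 99.47·ln 41.13 − 161.1 = 99.47·3.7167 − 161.1 = 208.604.
B = 138.5·ln(41.13 − 10) − 305.0 = 138.5·ln 31.13 − 305.0 = 138.5·3.4382 − 305.0 = 171.187.
Rounded: (255, 209, 171).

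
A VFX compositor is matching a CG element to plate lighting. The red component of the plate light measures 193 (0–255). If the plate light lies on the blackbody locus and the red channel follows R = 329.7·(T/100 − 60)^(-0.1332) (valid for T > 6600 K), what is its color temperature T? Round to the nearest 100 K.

(t − 60)^(-0.1332) = 193/329.7 = 0.58538.
t − 60 = 0.58538^(1/-0.1332) = 0.58538^(-7.508) = 55.713, so t = 115.713.
T = 100·t = 11571 K → 11600 K to the nearest 100 K.

11600 K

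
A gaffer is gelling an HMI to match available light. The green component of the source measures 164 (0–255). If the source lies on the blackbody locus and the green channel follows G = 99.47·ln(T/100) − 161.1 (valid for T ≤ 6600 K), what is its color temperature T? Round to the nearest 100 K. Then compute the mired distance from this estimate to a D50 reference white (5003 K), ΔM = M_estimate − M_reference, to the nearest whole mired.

ln t = (164 + 161.1) / 99.47 = 3.2683.
t = e^3.2683 = 26.267.
T = 100·t = 2627 K → 2600 K to the nearest 100 K.
M_estimate = 10⁶/2600 = 384.62; M_reference = 10⁶/5003 = 199.88.
ΔM = 384.62 − 199.88 = 184.74 → +185 mireds.

+185 mireds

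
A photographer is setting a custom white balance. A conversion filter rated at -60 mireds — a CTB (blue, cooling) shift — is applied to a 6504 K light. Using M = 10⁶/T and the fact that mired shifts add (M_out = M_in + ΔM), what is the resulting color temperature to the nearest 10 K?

10670 K

M_in = 10⁶/6504 = 153.75 mireds.
M_out = 153.75 + (-60) = 93.75 mireds.
T_out = 10⁶/93.75 = 10666.5 K → 10670 K.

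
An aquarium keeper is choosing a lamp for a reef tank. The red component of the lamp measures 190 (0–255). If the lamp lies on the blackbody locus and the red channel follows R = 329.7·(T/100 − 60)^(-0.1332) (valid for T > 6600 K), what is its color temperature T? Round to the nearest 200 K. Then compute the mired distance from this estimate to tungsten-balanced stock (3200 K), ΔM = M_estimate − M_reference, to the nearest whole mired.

-231 mireds

(t − 60)^(-0.1332) = 190/329.7 = 0.57628.
t − 60 = 0.57628^(1/-0.1332) = 0.57628^(-7.508) = 62.667, so t = 122.667.
T = 100·t = 12267 K → 12200 K to the nearest 200 K.
M_estimate = 10⁶/12200 = 81.97; M_reference = 10⁶/3200 = 312.50.
ΔM = 81.97 − 312.50 = -230.53 → -231 mireds.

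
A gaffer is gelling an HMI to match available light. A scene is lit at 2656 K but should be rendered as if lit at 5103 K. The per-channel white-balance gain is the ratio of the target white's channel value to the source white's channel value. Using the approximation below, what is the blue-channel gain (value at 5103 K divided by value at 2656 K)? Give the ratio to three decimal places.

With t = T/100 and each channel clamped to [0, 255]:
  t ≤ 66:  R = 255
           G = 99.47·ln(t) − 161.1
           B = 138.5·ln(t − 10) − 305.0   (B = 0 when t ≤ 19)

2.500

At 2656 K (t = 26.56):
  B = 138.5·ln(26.56 − 10) − 305.0 = 138.5·ln 16.56 − 305.0 = 138.5·2.8070 − 305.0 = 83.768.
At 5103 K (t = 51.03):
  B = 138.5·ln(51.03 − 10) − 305.0 = 138.5·ln 41.03 − 305.0 = 138.5·3.7143 − 305.0 = 209.431.
Gain = 209.431 / 83.768 = 2.5001 → 2.500.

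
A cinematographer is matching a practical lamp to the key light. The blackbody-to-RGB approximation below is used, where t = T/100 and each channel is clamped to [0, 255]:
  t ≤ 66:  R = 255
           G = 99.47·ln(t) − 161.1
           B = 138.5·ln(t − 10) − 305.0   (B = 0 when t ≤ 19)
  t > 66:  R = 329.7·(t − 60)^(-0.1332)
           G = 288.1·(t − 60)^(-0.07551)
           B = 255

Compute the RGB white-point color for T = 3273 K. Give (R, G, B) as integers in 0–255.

(255, 186, 128)

t = 3273/100 = 32.73; the t ≤ 66 branch applies.
R = 255 by definition for t ≤ 66.
G = 99.47·ln 32.73 − 161.1 = 99.47·3.4883 − 161.1 = 185.880.
B = 138.5·ln(32.73 − 10) − 305.0 = 138.5·ln 22.73 − 305.0 = 138.5·3.1237 − 305.0 = 127.630.
Rounded: (255, 186, 128).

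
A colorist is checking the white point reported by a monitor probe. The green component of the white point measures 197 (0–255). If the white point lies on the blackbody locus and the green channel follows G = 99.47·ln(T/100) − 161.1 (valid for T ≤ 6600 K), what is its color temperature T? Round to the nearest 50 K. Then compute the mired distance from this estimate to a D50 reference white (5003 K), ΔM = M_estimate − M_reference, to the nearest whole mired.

+74 mireds

ln t = (197 + 161.1) / 99.47 = 3.6001.
t = e^3.6001 = 36.601.
T = 100·t = 3660 K → 3650 K to the nearest 50 K.
M_estimate = 10⁶/3650 = 273.97; M_reference = 10⁶/5003 = 199.88.
ΔM = 273.97 − 199.88 = 74.09 → +74 mireds.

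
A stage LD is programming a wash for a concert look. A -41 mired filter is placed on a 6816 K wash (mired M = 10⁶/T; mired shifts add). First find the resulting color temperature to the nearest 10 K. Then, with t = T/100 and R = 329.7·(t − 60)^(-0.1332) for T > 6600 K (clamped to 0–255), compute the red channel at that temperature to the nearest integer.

M_in = 10⁶/6816 = 146.71; M_out = 146.71 + (-41) = 105.71.
T_out = 10⁶/105.71 = 9459.5 K → 9460 K; t = 94.6.
R = 329.7·(94.6 − 60)^(-0.1332) = 329.7·34.6^(-0.1332) = 329.7·0.62373 = 205.643.
Rounded: 206.

206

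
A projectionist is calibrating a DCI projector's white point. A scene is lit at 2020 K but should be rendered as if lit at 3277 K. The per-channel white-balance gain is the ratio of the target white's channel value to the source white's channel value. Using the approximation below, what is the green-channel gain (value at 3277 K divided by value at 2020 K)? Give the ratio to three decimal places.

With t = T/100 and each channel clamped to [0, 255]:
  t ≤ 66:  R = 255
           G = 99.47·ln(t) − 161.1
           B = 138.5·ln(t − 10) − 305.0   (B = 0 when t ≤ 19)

At 2020 K (t = 20.2):
  G = 99.47·ln 20.2 − 161.1 = 99.47·3.0057 − 161.1 = 137.875.
At 3277 K (t = 32.77):
  G = 99.47·ln 32.77 − 161.1 = 99.47·3.4895 − 161.1 = 186.002.
Gain = 186.002 / 137.875 = 1.3491 → 1.349.

1.349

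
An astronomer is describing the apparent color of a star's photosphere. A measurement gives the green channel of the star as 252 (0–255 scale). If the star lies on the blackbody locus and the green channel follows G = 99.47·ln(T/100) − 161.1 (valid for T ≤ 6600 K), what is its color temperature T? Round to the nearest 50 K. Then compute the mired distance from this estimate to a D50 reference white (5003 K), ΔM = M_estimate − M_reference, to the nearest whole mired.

ln t = (252 + 161.1) / 99.47 = 4.1530.
t = e^4.1530 = 63.625.
T = 100·t = 6363 K → 6350 K to the nearest 50 K.
M_estimate = 10⁶/6350 = 157.48; M_reference = 10⁶/5003 = 199.88.
ΔM = 157.48 − 199.88 = -42.40 → -42 mireds.

-42 mireds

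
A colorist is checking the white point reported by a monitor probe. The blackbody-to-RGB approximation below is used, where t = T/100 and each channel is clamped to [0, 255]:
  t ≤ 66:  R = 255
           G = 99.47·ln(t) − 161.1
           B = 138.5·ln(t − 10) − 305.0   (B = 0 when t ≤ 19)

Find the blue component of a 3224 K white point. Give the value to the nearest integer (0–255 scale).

125

t = 3224/100 = 32.24; the t ≤ 66 branch applies.
B = 138.5·ln(32.24 − 10) − 305.0 = 138.5·ln 22.24 − 305.0 = 138.5·3.1019 − 305.0 = 124.612.
Rounded: 125.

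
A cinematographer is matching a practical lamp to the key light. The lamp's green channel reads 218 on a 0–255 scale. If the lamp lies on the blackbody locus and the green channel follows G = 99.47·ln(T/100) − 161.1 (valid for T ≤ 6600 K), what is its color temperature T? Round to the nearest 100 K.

ln t = (218 + 161.1) / 99.47 = 3.8112.
t = e^3.8112 = 45.205.
T = 100·t = 4520 K → 4500 K to the nearest 100 K.

4500 K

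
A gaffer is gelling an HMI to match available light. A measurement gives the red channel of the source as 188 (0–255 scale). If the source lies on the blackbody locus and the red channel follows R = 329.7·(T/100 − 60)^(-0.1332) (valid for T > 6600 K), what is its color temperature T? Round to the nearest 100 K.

12800 K

(t − 60)^(-0.1332) = 188/329.7 = 0.57022.
t − 60 = 0.57022^(1/-0.1332) = 0.57022^(-7.508) = 67.848, so t = 127.848.
T = 100·t = 12785 K → 12800 K to the nearest 100 K.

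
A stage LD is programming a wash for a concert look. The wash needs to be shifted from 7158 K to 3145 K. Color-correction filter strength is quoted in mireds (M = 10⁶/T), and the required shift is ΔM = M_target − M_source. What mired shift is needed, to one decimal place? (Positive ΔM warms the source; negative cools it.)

+178.3 mireds

M_source = 10⁶/7158 = 139.704; M_target = 10⁶/3145 = 317.965.
ΔM = 317.965 − 139.704 = 178.261 → +178.3 mireds, a warming shift.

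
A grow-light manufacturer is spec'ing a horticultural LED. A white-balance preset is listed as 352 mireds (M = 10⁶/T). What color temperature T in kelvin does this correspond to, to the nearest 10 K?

2840 K

T = 10⁶ / 352 = 2840.91 K → 2840 K.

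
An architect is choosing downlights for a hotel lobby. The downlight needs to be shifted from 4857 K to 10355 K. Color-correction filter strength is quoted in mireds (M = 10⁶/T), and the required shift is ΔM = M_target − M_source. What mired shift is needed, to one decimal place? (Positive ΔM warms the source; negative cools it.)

-109.3 mireds

M_source = 10⁶/4857 = 205.888; M_target = 10⁶/10355 = 96.572.
ΔM = 96.572 − 205.888 = -109.317 → -109.3 mireds, a cooling shift.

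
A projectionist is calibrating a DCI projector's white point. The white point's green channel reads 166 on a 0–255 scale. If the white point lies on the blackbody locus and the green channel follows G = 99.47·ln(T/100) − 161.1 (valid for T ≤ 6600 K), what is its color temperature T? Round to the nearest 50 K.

ln t = (166 + 161.1) / 99.47 = 3.2884.
t = e^3.2884 = 26.801.
T = 100·t = 2680 K → 2700 K to the nearest 50 K.

2700 K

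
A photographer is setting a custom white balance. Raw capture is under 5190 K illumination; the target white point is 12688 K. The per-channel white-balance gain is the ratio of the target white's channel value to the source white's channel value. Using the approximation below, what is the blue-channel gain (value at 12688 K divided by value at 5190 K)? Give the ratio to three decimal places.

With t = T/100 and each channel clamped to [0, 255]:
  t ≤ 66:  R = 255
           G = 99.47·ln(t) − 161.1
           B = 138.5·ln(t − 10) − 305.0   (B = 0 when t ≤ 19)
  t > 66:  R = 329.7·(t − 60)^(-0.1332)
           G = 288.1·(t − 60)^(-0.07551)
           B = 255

1.201

At 5190 K (t = 51.9):
  B = 138.5·ln(51.9 − 10) − 305.0 = 138.5·ln 41.9 − 305.0 = 138.5·3.7353 − 305.0 = 212.337.
At 12688 K (t = 126.88):
  B = 255 by definition for t > 66.
Gain = 255.000 / 212.337 = 1.2009 → 1.201.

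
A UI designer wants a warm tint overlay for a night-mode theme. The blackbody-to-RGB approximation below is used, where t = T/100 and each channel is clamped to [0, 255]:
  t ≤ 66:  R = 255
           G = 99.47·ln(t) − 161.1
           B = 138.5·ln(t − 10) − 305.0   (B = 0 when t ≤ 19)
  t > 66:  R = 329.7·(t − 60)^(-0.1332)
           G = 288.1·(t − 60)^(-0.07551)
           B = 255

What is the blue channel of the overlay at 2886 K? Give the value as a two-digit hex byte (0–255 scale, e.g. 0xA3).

t = 2886/100 = 28.86; the t ≤ 66 branch applies.
B = 138.5·ln(28.86 − 10) − 305.0 = 138.5·ln 18.86 − 305.0 = 138.5·2.9370 − 305.0 = 101.780.
Rounded: 102; in hex, 0x66.

0x66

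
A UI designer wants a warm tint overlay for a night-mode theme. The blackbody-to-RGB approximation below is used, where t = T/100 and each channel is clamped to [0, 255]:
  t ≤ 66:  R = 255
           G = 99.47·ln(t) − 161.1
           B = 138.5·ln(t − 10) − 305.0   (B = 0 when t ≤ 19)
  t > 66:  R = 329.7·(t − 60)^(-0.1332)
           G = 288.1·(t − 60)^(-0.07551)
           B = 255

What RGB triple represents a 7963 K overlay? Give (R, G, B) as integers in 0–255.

t = 7963/100 = 79.63; the t > 66 branch applies.
R = 329.7·(79.63 − 60)^(-0.1332) = 329.7·19.63^(-0.1332) = 329.7·0.67264 = 221.770.
G = 288.1·(79.63 − 60)^(-0.07551) = 288.1·19.63^(-0.07551) = 288.1·0.79868 = 230.099.
B = 255 by definition for t > 66.
Rounded: (222, 230, 255).

(222, 230, 255)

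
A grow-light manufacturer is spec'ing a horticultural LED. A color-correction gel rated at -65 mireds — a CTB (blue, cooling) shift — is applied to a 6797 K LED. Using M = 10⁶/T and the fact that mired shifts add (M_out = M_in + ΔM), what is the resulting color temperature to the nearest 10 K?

12180 K

M_in = 10⁶/6797 = 147.12 mireds.
M_out = 147.12 + (-65) = 82.12 mireds.
T_out = 10⁶/82.12 = 12176.7 K → 12180 K.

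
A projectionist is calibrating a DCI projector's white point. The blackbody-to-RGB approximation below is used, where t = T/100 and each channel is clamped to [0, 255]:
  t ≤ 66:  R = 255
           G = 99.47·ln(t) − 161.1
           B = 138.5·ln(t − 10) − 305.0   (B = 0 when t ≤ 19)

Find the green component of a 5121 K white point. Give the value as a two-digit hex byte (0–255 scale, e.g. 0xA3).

t = 5121/100 = 51.21; the t ≤ 66 branch applies.
G = 99.47·ln 51.21 − 161.1 = 99.47·3.9359 − 161.1 = 230.407.
Rounded: 230; in hex, 0xE6.

0xE6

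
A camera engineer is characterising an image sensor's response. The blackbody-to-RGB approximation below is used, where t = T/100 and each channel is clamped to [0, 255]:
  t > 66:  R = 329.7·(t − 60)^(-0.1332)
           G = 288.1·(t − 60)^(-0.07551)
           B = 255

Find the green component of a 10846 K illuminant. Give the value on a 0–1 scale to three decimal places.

0.843

t = 10846/100 = 108.46; the t > 66 branch applies.
G = 288.1·(108.46 − 60)^(-0.07551) = 288.1·48.46^(-0.07551) = 288.1·0.74600 = 214.922.
On a 0–1 scale: 214.922/255 = 0.8428 → 0.843.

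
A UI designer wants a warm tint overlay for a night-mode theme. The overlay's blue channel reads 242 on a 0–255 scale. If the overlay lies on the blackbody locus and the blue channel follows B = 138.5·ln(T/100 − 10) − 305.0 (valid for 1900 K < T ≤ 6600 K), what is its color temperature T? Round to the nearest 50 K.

6200 K

ln(t − 10) = (242 + 305.0) / 138.5 = 3.9495.
t − 10 = e^3.9495 = 51.907, so t = 61.907.
T = 100·t = 6191 K → 6200 K to the nearest 50 K.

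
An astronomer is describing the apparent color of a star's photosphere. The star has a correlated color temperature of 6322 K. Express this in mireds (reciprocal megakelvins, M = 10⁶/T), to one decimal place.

158.2 mireds

M = 10⁶ / 6322 = 158.178 → 158.2 mireds.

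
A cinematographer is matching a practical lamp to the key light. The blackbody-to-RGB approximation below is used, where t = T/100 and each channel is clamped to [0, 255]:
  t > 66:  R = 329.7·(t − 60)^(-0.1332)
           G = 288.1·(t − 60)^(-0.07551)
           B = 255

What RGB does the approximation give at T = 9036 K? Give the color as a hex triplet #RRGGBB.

t = 9036/100 = 90.36; the t > 66 branch applies.
R = 329.7·(90.36 − 60)^(-0.1332) = 329.7·30.36^(-0.1332) = 329.7·0.63468 = 209.255.
G = 288.1·(90.36 − 60)^(-0.07551) = 288.1·30.36^(-0.07551) = 288.1·0.77281 = 222.646.
B = 255 by definition for t > 66.
Rounded: (209, 223, 255).
In hex: #D1DFFF.

#D1DFFF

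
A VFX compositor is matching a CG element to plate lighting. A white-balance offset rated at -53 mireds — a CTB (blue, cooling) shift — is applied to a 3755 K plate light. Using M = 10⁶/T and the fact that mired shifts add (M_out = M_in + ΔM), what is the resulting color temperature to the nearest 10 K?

4690 K

M_in = 10⁶/3755 = 266.31 mireds.
M_out = 266.31 + (-53) = 213.31 mireds.
T_out = 10⁶/213.31 = 4688.0 K → 4690 K.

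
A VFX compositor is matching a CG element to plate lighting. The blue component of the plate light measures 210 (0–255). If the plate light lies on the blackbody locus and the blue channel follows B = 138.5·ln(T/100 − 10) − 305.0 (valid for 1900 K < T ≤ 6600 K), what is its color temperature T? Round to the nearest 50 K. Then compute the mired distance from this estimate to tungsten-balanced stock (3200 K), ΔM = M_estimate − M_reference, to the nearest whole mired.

ln(t − 10) = (210 + 305.0) / 138.5 = 3.7184.
t − 10 = e^3.7184 = 41.199, so t = 51.199.
T = 100·t = 5120 K → 5100 K to the nearest 50 K.
M_estimate = 10⁶/5100 = 196.08; M_reference = 10⁶/3200 = 312.50.
ΔM = 196.08 − 312.50 = -116.42 → -116 mireds.

-116 mireds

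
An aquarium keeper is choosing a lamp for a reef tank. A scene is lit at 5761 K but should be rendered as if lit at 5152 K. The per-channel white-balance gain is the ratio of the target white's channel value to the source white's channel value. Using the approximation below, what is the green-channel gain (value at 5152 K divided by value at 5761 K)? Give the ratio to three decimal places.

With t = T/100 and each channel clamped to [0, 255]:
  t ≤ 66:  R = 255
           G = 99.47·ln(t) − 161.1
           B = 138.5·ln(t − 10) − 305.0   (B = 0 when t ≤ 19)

At 5761 K (t = 57.61):
  G = 99.47·ln 57.61 − 161.1 = 99.47·4.0537 − 161.1 = 242.121.
At 5152 K (t = 51.52):
  G = 99.47·ln 51.52 − 161.1 = 99.47·3.9420 − 161.1 = 231.008.
Gain = 231.008 / 242.121 = 0.9541 → 0.954.

0.954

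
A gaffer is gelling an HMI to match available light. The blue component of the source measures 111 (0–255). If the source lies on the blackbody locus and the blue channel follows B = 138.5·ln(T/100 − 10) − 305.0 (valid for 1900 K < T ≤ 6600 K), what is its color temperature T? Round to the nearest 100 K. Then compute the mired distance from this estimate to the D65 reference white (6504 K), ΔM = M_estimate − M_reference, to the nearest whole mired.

+180 mireds

ln(t − 10) = (111 + 305.0) / 138.5 = 3.0036.
t − 10 = e^3.0036 = 20.158, so t = 30.158.
T = 100·t = 3016 K → 3000 K to the nearest 100 K.
M_estimate = 10⁶/3000 = 333.33; M_reference = 10⁶/6504 = 153.75.
ΔM = 333.33 − 153.75 = 179.58 → +180 mireds.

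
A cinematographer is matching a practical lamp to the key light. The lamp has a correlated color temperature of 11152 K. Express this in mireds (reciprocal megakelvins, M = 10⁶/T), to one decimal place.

M = 10⁶ / 11152 = 89.670 → 89.7 mireds.

89.7 mireds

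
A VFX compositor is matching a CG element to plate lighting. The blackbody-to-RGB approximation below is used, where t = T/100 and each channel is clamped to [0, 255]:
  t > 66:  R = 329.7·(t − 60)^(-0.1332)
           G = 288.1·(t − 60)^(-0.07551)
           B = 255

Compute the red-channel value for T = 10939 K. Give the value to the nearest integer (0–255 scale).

t = 10939/100 = 109.39; the t > 66 branch applies.
R = 329.7·(109.39 − 60)^(-0.1332) = 329.7·49.39^(-0.1332) = 329.7·0.59485 = 196.122.
Rounded: 196.

196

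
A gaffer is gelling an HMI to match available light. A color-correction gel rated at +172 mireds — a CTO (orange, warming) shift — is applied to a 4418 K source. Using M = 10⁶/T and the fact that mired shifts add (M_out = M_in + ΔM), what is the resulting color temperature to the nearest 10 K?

M_in = 10⁶/4418 = 226.35 mireds.
M_out = 226.35 + (+172) = 398.35 mireds.
T_out = 10⁶/398.35 = 2510.4 K → 2510 K.

2510 K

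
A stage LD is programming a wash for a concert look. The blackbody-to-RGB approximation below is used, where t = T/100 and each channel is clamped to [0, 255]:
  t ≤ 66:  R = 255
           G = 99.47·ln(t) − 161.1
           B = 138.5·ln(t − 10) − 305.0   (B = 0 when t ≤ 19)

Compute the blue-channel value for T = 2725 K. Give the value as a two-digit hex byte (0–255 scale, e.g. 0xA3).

0x59

t = 2725/100 = 27.25; the t ≤ 66 branch applies.
B = 138.5·ln(27.25 − 10) − 305.0 = 138.5·ln 17.25 − 305.0 = 138.5·2.8478 − 305.0 = 89.422.
Rounded: 89; in hex, 0x59.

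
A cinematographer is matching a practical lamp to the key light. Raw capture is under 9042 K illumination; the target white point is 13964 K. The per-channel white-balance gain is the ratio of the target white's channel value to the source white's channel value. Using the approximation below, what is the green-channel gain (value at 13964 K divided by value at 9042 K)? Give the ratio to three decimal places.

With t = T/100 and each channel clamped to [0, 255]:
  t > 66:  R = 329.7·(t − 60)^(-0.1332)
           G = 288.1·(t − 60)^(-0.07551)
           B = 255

0.930

At 9042 K (t = 90.42):
  G = 288.1·(90.42 − 60)^(-0.07551) = 288.1·30.42^(-0.07551) = 288.1·0.77269 = 222.613.
At 13964 K (t = 139.64):
  G = 288.1·(139.64 − 60)^(-0.07551) = 288.1·79.64^(-0.07551) = 288.1·0.71853 = 207.009.
Gain = 207.009 / 222.613 = 0.9299 → 0.930.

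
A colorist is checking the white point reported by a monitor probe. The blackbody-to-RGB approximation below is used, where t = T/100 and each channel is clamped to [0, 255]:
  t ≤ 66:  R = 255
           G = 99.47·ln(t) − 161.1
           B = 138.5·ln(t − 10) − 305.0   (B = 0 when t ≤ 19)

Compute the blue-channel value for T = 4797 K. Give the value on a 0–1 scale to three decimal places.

t = 4797/100 = 47.97; the t ≤ 66 branch applies.
B = 138.5·ln(47.97 − 10) − 305.0 = 138.5·ln 37.97 − 305.0 = 138.5·3.6368 − 305.0 = 198.696.
On a 0–1 scale: 198.696/255 = 0.7792 → 0.779.

0.779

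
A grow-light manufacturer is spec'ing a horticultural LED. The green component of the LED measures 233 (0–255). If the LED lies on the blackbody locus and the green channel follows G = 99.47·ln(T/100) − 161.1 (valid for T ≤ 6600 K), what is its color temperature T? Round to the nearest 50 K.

5250 K

ln t = (233 + 161.1) / 99.47 = 3.9620.
t = e^3.9620 = 52.562.
T = 100·t = 5256 K → 5250 K to the nearest 50 K.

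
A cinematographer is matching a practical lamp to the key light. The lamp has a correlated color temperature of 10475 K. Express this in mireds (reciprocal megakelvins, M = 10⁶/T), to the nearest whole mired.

M = 10⁶ / 10475 = 95.465 → 95 mireds.

95 mireds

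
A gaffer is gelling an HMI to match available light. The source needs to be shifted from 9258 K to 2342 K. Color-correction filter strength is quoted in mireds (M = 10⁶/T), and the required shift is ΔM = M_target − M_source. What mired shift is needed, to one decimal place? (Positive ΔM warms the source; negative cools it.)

+319.0 mireds

M_source = 10⁶/9258 = 108.015; M_target = 10⁶/2342 = 426.985.
ΔM = 426.985 − 108.015 = 318.971 → +319.0 mireds, a warming shift.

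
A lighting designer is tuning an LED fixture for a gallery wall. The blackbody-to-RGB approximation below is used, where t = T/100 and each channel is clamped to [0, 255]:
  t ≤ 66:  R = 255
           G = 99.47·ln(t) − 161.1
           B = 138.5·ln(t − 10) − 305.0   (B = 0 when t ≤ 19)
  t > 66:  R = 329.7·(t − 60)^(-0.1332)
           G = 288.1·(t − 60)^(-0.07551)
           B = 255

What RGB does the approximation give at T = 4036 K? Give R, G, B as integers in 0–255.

R=255, G=207, B=168

t = 4036/100 = 40.36; the t ≤ 66 branch applies.
R = 255 by definition for t ≤ 66.
G = 99.47·ln 40.36 − 161.1 = 99.47·3.6978 − 161.1 = 206.724.
B = 138.5·ln(40.36 − 10) − 305.0 = 138.5·ln 30.36 − 305.0 = 138.5·3.4131 − 305.0 = 167.718.
Rounded: (255, 207, 168).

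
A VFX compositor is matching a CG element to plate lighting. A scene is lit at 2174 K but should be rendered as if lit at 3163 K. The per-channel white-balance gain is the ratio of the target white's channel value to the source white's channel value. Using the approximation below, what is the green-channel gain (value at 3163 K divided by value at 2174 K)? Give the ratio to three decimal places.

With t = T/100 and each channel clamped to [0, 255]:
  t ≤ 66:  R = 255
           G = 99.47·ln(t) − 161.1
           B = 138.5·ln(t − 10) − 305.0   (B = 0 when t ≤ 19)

1.257

At 2174 K (t = 21.74):
  G = 99.47·ln 21.74 − 161.1 = 99.47·3.0792 − 161.1 = 145.183.
At 3163 K (t = 31.63):
  G = 99.47·ln 31.63 − 161.1 = 99.47·3.4541 − 161.1 = 182.480.
Gain = 182.480 / 145.183 = 1.2569 → 1.257.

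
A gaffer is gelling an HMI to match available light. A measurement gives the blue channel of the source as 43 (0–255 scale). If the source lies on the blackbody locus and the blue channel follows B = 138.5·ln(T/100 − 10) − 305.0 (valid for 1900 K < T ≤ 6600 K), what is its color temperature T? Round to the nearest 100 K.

ln(t − 10) = (43 + 305.0) / 138.5 = 2.5126.
t − 10 = e^2.5126 = 12.337, so t = 22.337.
T = 100·t = 2234 K → 2200 K to the nearest 100 K.

2200 K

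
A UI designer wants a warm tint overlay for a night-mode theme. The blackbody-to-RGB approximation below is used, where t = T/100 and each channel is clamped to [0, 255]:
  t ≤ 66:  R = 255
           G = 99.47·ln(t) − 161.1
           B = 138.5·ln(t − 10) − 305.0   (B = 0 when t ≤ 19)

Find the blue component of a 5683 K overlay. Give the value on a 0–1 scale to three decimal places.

0.893

t = 5683/100 = 56.83; the t ≤ 66 branch applies.
B = 138.5·ln(56.83 − 10) − 305.0 = 138.5·ln 46.83 − 305.0 = 138.5·3.8465 − 305.0 = 227.744.
On a 0–1 scale: 227.744/255 = 0.8931 → 0.893.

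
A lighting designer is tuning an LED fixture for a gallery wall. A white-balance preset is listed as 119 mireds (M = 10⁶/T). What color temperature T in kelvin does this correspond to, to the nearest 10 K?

8400 K

T = 10⁶ / 119 = 8403.36 K → 8400 K.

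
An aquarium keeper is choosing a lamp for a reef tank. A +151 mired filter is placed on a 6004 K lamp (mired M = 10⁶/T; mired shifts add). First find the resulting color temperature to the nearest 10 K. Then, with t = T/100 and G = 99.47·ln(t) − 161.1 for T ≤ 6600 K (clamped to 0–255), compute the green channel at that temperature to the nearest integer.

M_in = 10⁶/6004 = 166.56; M_out = 166.56 + (+151) = 317.56.
T_out = 10⁶/317.56 = 3149.1 K → 3150 K; t = 31.5.
G = 99.47·ln 31.5 − 161.1 = 99.47·3.4500 − 161.1 = 182.070.
Rounded: 182.

182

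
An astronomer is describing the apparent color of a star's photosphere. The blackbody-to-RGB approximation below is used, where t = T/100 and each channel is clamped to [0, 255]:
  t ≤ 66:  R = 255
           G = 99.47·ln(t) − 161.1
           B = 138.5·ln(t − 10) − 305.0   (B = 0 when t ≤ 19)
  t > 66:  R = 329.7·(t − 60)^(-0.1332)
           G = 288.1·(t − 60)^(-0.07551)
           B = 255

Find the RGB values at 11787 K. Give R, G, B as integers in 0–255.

t = 11787/100 = 117.87; the t > 66 branch applies.
R = 329.7·(117.87 − 60)^(-0.1332) = 329.7·57.87^(-0.1332) = 329.7·0.58243 = 192.026.
G = 288.1·(117.87 − 60)^(-0.07551) = 288.1·57.87^(-0.07551) = 288.1·0.73607 = 212.061.
B = 255 by definition for t > 66.
Rounded: (192, 212, 255).

R=192, G=212, B=255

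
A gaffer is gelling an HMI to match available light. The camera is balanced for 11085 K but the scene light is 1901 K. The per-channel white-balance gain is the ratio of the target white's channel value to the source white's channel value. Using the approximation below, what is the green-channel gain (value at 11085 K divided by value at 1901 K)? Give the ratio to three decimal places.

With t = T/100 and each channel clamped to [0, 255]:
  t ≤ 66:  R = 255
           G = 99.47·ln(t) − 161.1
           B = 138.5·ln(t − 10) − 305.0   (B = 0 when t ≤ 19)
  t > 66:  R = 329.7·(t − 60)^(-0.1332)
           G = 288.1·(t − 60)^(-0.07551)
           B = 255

1.624

At 1901 K (t = 19.01):
  G = 99.47·ln 19.01 − 161.1 = 99.47·2.9450 − 161.1 = 131.836.
At 11085 K (t = 110.85):
  G = 288.1·(110.85 − 60)^(-0.07551) = 288.1·50.85^(-0.07551) = 288.1·0.74329 = 214.142.
Gain = 214.142 / 131.836 = 1.6243 → 1.624.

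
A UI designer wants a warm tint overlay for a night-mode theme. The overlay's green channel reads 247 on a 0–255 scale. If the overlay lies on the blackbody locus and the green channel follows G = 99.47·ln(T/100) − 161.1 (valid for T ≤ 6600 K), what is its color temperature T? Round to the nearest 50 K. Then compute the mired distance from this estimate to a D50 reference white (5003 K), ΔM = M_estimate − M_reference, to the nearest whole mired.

-35 mireds

ln t = (247 + 161.1) / 99.47 = 4.1027.
t = e^4.1027 = 60.506.
T = 100·t = 6051 K → 6050 K to the nearest 50 K.
M_estimate = 10⁶/6050 = 165.29; M_reference = 10⁶/5003 = 199.88.
ΔM = 165.29 − 199.88 = -34.59 → -35 mireds.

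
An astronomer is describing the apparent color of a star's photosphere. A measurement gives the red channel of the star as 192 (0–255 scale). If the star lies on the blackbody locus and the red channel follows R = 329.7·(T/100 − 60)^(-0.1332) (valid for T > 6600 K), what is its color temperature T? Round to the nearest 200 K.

11800 K

(t − 60)^(-0.1332) = 192/329.7 = 0.58235.
t − 60 = 0.58235^(1/-0.1332) = 0.58235^(-7.508) = 57.929, so t = 117.929.
T = 100·t = 11793 K → 11800 K to the nearest 200 K.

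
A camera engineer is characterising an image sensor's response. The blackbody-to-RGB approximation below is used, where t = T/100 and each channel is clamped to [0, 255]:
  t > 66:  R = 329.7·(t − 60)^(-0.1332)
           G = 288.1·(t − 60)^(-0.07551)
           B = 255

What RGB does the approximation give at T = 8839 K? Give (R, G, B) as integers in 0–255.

t = 8839/100 = 88.39; the t > 66 branch applies.
R = 329.7·(88.39 − 60)^(-0.1332) = 329.7·28.39^(-0.1332) = 329.7·0.64038 = 211.134.
G = 288.1·(88.39 − 60)^(-0.07551) = 288.1·28.39^(-0.07551) = 288.1·0.77673 = 223.777.
B = 255 by definition for t > 66.
Rounded: (211, 224, 255).

(211, 224, 255)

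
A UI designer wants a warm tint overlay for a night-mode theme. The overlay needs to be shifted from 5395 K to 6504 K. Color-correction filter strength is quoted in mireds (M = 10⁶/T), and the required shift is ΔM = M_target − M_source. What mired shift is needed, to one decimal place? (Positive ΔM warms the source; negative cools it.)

M_source = 10⁶/5395 = 185.357; M_target = 10⁶/6504 = 153.752.
ΔM = 153.752 − 185.357 = -31.605 → -31.6 mireds, a cooling shift.

-31.6 mireds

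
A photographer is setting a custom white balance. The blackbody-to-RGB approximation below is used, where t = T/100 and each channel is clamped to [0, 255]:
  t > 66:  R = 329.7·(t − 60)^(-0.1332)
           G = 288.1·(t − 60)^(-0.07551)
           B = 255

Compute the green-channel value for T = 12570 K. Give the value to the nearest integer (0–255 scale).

210

t = 12570/100 = 125.7; the t > 66 branch applies.
G = 288.1·(125.7 − 60)^(-0.07551) = 288.1·65.7^(-0.07551) = 288.1·0.72905 = 210.038.
Rounded: 210.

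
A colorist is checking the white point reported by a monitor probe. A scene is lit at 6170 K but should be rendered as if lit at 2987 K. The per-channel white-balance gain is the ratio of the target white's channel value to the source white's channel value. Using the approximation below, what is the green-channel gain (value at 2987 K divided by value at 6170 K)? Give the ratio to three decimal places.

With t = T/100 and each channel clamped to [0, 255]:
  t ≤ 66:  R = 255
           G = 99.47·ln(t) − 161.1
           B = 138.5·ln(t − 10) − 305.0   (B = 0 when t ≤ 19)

0.710

At 6170 K (t = 61.7):
  G = 99.47·ln 61.7 − 161.1 = 99.47·4.1223 − 161.1 = 248.944.
At 2987 K (t = 29.87):
  G = 99.47·ln 29.87 − 161.1 = 99.47·3.3969 − 161.1 = 176.785.
Gain = 176.785 / 248.944 = 0.7101 → 0.710.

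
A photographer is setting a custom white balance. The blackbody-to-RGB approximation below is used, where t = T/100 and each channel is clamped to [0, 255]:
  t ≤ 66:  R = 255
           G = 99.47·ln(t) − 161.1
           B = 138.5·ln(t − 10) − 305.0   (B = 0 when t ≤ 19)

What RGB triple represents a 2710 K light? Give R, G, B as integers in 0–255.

t = 2710/100 = 27.1; the t ≤ 66 branch applies.
R = 255 by definition for t ≤ 66.
G = 99.47·ln 27.1 − 161.1 = 99.47·3.2995 − 161.1 = 167.105.
B = 138.5·ln(27.1 − 10) − 305.0 = 138.5·ln 17.1 − 305.0 = 138.5·2.8391 − 305.0 = 88.212.
Rounded: (255, 167, 88).

R=255, G=167, B=88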